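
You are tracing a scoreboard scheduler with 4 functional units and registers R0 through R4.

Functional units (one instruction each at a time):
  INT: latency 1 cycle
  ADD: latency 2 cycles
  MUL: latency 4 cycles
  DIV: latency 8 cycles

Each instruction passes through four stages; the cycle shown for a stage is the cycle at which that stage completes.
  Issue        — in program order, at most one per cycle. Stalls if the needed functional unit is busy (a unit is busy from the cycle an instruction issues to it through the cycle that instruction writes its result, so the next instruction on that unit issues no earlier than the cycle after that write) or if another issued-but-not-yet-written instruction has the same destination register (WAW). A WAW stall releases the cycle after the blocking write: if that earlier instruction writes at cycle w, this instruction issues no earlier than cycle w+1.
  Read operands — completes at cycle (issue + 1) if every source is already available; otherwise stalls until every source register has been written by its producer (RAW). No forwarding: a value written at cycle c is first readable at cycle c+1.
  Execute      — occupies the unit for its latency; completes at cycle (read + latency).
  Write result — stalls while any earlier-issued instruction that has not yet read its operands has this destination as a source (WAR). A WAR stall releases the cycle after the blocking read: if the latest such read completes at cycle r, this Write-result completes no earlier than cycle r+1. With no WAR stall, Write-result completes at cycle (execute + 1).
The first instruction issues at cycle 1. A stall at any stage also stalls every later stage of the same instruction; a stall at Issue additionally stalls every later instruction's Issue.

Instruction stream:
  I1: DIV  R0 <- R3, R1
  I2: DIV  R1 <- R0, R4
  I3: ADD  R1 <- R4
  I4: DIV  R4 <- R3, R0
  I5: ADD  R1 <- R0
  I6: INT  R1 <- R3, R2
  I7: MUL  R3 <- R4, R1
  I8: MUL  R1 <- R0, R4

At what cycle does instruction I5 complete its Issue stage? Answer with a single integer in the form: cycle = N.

cycle = 28

I1 -> (1, 2, 10, 11)
I2 -> (12, 13, 21, 22)  // struct: DIV busy until I1 writes@11
I3 -> (23, 24, 26, 27)  // WAW R1: wait I2 write@22
I4 -> (24, 25, 33, 34)
I5 -> (28, 29, 31, 32)  // struct: ADD busy until I3 writes@27
I6 -> (33, 34, 35, 36)  // WAW R1: wait I5 write@32
I7 -> (34, 37, 41, 42)  // RAW R1: wait I6 write@36
I8 -> (43, 44, 48, 49)  // struct: MUL busy until I7 writes@42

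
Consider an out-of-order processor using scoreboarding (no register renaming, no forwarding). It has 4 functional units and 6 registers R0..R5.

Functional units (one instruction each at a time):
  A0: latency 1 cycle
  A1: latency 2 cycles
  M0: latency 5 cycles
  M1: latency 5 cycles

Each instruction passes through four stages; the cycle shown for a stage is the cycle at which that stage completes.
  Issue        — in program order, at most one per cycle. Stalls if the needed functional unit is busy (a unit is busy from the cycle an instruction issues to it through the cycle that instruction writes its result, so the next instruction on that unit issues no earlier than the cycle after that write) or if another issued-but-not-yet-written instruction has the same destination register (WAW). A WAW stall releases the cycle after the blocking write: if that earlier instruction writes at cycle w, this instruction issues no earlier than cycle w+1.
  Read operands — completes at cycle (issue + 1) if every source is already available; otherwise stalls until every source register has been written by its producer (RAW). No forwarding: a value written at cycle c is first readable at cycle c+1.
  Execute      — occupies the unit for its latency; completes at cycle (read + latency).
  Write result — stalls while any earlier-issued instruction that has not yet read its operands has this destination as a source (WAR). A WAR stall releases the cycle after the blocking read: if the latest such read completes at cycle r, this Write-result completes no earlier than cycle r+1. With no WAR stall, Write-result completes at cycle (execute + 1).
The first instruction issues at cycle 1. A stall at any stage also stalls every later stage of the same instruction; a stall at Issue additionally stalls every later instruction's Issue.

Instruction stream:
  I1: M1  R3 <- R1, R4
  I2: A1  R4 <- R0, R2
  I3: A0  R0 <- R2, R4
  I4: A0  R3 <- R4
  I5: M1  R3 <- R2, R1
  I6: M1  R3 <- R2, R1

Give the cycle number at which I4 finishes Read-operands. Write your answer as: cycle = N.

cycle = 11

cycle 1: I1 issues→M1
cycle 2: I1 reads | I2 issues→A1
cycle 3: I2 reads | I3 issues→A0
cycle 5: I2 exec-done
cycle 6: I2 writes R4
cycle 7: I1 exec-done | I3 reads
cycle 8: I1 writes R3 | I3 exec-done
cycle 9: I3 writes R0
cycle 10: I4 issues→A0
cycle 11: I4 reads
cycle 12: I4 exec-done
cycle 13: I4 writes R3
cycle 14: I5 issues→M1
cycle 15: I5 reads
cycle 20: I5 exec-done
cycle 21: I5 writes R3
cycle 22: I6 issues→M1
cycle 23: I6 reads
cycle 28: I6 exec-done
cycle 29: I6 writes R3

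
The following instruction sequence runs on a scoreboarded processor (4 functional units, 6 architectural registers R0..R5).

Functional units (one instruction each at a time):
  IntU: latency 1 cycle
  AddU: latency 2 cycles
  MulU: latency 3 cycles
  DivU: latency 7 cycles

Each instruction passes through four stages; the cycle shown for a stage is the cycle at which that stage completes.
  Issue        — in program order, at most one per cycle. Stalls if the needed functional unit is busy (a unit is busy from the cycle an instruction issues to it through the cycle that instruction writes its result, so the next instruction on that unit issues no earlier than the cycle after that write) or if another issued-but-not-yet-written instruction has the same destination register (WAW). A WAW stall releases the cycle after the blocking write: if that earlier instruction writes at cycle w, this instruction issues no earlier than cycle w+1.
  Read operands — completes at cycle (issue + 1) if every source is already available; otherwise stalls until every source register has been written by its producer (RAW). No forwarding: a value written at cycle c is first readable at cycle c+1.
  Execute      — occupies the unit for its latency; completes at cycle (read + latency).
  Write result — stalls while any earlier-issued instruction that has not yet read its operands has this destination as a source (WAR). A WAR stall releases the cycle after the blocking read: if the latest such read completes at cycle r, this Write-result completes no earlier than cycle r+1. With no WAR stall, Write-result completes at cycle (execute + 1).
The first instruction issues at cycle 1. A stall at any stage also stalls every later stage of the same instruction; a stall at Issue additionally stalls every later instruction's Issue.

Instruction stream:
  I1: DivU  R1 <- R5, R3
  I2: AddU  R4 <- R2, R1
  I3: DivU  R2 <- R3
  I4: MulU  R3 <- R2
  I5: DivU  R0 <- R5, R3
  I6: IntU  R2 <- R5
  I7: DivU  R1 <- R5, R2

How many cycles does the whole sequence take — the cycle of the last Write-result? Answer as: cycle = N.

I1: IS=1 RO=2 EX=9 WR=10
I2: IS=2 RO=11 EX=13 WR=14  [RAW R1: wait I1 write@10]
I3: IS=11 RO=12 EX=19 WR=20  [struct: DivU busy until I1 writes@10]
I4: IS=12 RO=21 EX=24 WR=25  [RAW R2: wait I3 write@20]
I5: IS=21 RO=26 EX=33 WR=34  [struct: DivU busy until I3 writes@20; RAW R3: wait I4 write@25]
I6: IS=22 RO=23 EX=24 WR=25
I7: IS=35 RO=36 EX=43 WR=44  [struct: DivU busy until I5 writes@34]

cycle = 44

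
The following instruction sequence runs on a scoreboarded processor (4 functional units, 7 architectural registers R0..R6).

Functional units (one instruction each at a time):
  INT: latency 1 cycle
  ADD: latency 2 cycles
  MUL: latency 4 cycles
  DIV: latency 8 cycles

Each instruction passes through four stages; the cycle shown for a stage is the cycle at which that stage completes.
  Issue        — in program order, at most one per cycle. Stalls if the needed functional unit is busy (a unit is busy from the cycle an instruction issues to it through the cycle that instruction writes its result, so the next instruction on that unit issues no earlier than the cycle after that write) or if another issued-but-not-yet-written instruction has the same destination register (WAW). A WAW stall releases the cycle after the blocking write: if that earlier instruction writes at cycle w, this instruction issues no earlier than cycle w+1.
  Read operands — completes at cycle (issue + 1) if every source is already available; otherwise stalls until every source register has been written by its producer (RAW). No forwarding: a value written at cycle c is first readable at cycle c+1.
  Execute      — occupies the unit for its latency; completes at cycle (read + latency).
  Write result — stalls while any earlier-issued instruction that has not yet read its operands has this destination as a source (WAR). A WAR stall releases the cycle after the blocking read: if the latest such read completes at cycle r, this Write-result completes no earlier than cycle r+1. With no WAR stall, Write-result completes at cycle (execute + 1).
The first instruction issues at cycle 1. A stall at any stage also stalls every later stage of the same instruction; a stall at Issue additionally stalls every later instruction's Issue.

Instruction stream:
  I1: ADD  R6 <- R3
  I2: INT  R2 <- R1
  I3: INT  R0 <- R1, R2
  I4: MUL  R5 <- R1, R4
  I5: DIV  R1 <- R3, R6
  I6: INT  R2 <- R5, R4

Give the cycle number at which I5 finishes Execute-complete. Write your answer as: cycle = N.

cycle = 17

cycle 1: I1 dispatched to ADD
cycle 2: I1 operands ready; I2 dispatched to INT
cycle 3: I2 operands ready
cycle 4: I1 complete; I2 complete
cycle 5: R6←I1; R2←I2
cycle 6: I3 dispatched to INT
cycle 7: I3 operands ready; I4 dispatched to MUL
cycle 8: I3 complete; I4 operands ready; I5 dispatched to DIV
cycle 9: R0←I3; I5 operands ready
cycle 10: I6 dispatched to INT
cycle 12: I4 complete
cycle 13: R5←I4
cycle 14: I6 operands ready
cycle 15: I6 complete
cycle 16: R2←I6
cycle 17: I5 complete
cycle 18: R1←I5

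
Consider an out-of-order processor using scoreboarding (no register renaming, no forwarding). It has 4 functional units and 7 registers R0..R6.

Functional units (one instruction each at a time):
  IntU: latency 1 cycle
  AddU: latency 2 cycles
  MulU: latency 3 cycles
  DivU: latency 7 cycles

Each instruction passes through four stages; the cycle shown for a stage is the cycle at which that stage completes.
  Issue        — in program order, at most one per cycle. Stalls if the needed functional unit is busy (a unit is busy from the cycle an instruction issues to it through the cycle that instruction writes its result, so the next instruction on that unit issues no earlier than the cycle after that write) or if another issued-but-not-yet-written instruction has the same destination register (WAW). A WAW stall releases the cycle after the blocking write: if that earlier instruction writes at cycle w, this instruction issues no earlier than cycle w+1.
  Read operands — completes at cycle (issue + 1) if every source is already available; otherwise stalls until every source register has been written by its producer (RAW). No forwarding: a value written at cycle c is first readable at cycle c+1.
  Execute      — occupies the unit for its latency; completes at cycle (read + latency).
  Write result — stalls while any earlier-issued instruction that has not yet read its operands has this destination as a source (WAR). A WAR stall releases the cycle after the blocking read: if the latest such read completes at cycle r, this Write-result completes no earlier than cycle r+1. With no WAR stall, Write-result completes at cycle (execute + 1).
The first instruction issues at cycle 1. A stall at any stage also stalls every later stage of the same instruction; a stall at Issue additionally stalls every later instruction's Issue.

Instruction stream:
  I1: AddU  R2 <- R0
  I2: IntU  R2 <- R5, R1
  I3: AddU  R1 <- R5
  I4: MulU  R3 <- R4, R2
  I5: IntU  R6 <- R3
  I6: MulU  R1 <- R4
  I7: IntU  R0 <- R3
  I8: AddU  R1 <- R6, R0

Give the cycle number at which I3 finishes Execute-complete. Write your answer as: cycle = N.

c1: issue I1 (AddU)
c2: I1 read-ops
c4: I1 finished on AddU
c5: I1→R2
c6: issue I2 (IntU)
c7: I2 read-ops | issue I3 (AddU)
c8: I2 finished on IntU | I3 read-ops | issue I4 (MulU)
c9: I2→R2
c10: I3 finished on AddU | I4 read-ops | issue I5 (IntU)
c11: I3→R1
c13: I4 finished on MulU
c14: I4→R3
c15: I5 read-ops | issue I6 (MulU)
c16: I5 finished on IntU | I6 read-ops
c17: I5→R6
c18: issue I7 (IntU)
c19: I6 finished on MulU | I7 read-ops
c20: I6→R1 | I7 finished on IntU
c21: I7→R0 | issue I8 (AddU)
c22: I8 read-ops
c24: I8 finished on AddU
c25: I8→R1

cycle = 10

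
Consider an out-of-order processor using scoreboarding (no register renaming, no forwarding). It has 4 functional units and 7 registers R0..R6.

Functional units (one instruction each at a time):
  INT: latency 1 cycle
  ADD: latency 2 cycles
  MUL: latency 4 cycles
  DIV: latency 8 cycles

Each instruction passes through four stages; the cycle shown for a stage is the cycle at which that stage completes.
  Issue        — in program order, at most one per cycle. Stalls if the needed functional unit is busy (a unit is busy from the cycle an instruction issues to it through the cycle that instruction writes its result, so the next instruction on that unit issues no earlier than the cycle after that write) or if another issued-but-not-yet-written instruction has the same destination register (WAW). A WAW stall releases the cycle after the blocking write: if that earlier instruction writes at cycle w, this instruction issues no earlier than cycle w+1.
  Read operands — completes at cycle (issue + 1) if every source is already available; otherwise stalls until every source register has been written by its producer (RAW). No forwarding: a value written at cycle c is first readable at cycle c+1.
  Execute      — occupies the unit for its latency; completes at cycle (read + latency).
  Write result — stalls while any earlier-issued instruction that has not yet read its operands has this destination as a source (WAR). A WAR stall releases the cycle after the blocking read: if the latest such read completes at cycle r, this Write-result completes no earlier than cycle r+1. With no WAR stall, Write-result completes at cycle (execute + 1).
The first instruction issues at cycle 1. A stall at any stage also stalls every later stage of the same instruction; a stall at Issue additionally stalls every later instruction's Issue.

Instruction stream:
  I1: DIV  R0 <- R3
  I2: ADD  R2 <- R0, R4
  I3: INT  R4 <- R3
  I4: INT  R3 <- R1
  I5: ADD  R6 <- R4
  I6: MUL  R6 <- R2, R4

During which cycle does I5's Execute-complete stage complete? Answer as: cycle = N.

cycle = 19

I1  is:1  ro:2  ex:10  wr:11
I2  is:2  ro:12  ex:14  wr:15  — RAW R0: wait I1 write@11
I3  is:3  ro:4  ex:5  wr:13  — WAR R4: wait I2 read@12
I4  is:14  ro:15  ex:16  wr:17  — struct: INT busy until I3 writes@13
I5  is:16  ro:17  ex:19  wr:20  — struct: ADD busy until I2 writes@15
I6  is:21  ro:22  ex:26  wr:27  — WAW R6: wait I5 write@20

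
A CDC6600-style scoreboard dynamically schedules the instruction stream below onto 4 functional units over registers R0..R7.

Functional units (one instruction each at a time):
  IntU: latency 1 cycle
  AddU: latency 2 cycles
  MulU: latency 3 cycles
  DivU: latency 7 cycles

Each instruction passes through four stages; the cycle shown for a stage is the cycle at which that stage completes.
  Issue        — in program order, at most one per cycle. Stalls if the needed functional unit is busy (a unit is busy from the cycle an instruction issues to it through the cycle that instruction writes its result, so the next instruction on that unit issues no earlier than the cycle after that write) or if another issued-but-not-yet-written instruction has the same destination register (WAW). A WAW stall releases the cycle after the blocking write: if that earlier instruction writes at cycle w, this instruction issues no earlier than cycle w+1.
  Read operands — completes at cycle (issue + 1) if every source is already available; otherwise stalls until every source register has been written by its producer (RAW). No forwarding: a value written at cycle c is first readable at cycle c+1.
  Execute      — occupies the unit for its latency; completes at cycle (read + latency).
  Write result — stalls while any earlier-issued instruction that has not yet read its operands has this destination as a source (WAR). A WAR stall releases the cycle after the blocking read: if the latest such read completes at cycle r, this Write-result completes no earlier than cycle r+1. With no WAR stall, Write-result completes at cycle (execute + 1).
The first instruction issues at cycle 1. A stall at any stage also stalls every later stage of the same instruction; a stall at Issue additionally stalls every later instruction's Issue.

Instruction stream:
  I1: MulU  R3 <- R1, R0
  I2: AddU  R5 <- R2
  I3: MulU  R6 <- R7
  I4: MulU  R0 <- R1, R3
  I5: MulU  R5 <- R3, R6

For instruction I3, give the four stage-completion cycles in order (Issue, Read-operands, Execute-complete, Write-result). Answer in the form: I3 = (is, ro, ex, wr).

I1  is:1  ro:2  ex:5  wr:6
I2  is:2  ro:3  ex:5  wr:6
I3  is:7  ro:8  ex:11  wr:12  — struct: MulU busy until I1 writes@6
I4  is:13  ro:14  ex:17  wr:18  — struct: MulU busy until I3 writes@12
I5  is:19  ro:20  ex:23  wr:24  — struct: MulU busy until I4 writes@18

I3 = (7, 8, 11, 12)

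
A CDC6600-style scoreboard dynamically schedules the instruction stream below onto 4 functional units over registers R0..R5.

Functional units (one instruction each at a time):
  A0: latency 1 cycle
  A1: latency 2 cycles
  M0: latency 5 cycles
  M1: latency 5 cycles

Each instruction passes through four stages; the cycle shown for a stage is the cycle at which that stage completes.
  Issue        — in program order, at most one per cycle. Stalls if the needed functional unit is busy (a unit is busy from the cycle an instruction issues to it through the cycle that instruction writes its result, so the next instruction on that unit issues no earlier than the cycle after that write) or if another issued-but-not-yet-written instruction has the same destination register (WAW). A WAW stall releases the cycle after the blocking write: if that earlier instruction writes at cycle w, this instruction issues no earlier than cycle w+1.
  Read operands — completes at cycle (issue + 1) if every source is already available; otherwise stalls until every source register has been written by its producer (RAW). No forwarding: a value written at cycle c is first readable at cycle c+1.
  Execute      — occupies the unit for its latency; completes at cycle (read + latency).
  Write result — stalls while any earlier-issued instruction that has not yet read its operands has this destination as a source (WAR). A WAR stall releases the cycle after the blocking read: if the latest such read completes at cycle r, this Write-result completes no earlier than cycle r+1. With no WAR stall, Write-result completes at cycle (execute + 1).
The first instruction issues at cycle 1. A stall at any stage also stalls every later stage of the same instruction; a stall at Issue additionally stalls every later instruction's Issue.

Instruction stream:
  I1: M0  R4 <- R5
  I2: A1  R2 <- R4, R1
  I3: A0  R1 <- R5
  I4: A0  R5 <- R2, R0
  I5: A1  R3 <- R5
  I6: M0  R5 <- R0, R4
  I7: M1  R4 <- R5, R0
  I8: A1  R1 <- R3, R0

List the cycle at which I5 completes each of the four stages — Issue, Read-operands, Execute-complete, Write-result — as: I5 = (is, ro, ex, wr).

I5 = (13, 16, 18, 19)

t=1  I1 dispatched to M0
t=2  I1 operands ready · I2 dispatched to A1
t=3  I3 dispatched to A0
t=4  I3 operands ready
t=5  I3 complete
t=7  I1 complete
t=8  R4←I1
t=9  I2 operands ready
t=10  R1←I3
t=11  I2 complete · I4 dispatched to A0
t=12  R2←I2
t=13  I4 operands ready · I5 dispatched to A1
t=14  I4 complete
t=15  R5←I4
t=16  I5 operands ready · I6 dispatched to M0
t=17  I6 operands ready · I7 dispatched to M1
t=18  I5 complete
t=19  R3←I5
t=20  I8 dispatched to A1
t=21  I8 operands ready
t=22  I6 complete
t=23  R5←I6 · I8 complete
t=24  I7 operands ready · R1←I8
t=29  I7 complete
t=30  R4←I7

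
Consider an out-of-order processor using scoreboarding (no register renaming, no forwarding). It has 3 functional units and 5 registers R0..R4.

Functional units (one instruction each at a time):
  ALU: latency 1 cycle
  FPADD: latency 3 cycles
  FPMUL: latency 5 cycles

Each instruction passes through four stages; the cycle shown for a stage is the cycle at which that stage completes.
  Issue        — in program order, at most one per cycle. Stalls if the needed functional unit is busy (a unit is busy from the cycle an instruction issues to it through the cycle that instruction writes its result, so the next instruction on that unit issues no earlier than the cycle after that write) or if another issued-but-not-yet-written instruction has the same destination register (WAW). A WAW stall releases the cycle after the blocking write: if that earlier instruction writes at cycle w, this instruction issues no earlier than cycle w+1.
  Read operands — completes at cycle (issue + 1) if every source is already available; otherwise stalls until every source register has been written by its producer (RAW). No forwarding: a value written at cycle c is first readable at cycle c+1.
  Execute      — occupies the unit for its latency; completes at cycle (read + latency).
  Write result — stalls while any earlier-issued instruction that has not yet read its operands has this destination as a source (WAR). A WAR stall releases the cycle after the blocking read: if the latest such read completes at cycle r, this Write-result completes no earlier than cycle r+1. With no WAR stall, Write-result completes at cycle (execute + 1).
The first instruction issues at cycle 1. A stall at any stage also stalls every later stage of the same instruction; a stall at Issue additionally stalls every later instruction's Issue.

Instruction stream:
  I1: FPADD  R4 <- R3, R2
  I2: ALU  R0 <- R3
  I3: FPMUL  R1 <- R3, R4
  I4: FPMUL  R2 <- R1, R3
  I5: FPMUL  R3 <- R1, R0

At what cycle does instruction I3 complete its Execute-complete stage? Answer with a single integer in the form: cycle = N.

cycle 1: I1→FPADD
cycle 2: I1 RO · I2→ALU
cycle 3: I2 RO · I3→FPMUL
cycle 4: I2 EX
cycle 5: I1 EX · I2 WR R0
cycle 6: I1 WR R4
cycle 7: I3 RO
cycle 12: I3 EX
cycle 13: I3 WR R1
cycle 14: I4→FPMUL
cycle 15: I4 RO
cycle 20: I4 EX
cycle 21: I4 WR R2
cycle 22: I5→FPMUL
cycle 23: I5 RO
cycle 28: I5 EX
cycle 29: I5 WR R3

cycle = 12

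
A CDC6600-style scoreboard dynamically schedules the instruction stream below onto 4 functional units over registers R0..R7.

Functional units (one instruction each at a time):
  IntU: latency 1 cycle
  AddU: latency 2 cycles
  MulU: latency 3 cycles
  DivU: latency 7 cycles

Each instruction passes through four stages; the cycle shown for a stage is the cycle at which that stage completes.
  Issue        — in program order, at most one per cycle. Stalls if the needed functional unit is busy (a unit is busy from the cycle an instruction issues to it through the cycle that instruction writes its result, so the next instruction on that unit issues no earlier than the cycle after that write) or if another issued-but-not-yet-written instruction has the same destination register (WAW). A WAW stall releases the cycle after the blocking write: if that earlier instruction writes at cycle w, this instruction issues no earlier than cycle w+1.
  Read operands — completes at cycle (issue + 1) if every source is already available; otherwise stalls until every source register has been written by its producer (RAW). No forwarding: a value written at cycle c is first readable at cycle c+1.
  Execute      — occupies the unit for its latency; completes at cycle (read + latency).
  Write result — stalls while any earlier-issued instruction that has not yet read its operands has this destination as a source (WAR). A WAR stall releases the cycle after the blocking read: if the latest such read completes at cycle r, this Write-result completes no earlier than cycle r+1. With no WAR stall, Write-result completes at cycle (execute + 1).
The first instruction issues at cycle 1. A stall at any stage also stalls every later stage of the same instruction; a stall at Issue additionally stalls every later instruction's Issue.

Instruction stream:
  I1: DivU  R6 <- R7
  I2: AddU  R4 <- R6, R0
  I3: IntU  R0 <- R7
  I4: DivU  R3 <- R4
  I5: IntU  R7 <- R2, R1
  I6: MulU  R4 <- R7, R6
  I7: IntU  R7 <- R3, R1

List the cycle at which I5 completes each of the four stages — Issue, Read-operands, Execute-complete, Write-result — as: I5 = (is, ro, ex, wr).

cycle 1: I1→DivU
cycle 2: I1 RO · I2→AddU
cycle 3: I3→IntU
cycle 4: I3 RO
cycle 5: I3 EX
cycle 9: I1 EX
cycle 10: I1 WR R6
cycle 11: I2 RO · I4→DivU
cycle 12: I3 WR R0
cycle 13: I2 EX · I5→IntU
cycle 14: I2 WR R4 · I5 RO
cycle 15: I4 RO · I5 EX · I6→MulU
cycle 16: I5 WR R7
cycle 17: I6 RO · I7→IntU
cycle 20: I6 EX
cycle 21: I6 WR R4
cycle 22: I4 EX
cycle 23: I4 WR R3
cycle 24: I7 RO
cycle 25: I7 EX
cycle 26: I7 WR R7

I5 = (13, 14, 15, 16)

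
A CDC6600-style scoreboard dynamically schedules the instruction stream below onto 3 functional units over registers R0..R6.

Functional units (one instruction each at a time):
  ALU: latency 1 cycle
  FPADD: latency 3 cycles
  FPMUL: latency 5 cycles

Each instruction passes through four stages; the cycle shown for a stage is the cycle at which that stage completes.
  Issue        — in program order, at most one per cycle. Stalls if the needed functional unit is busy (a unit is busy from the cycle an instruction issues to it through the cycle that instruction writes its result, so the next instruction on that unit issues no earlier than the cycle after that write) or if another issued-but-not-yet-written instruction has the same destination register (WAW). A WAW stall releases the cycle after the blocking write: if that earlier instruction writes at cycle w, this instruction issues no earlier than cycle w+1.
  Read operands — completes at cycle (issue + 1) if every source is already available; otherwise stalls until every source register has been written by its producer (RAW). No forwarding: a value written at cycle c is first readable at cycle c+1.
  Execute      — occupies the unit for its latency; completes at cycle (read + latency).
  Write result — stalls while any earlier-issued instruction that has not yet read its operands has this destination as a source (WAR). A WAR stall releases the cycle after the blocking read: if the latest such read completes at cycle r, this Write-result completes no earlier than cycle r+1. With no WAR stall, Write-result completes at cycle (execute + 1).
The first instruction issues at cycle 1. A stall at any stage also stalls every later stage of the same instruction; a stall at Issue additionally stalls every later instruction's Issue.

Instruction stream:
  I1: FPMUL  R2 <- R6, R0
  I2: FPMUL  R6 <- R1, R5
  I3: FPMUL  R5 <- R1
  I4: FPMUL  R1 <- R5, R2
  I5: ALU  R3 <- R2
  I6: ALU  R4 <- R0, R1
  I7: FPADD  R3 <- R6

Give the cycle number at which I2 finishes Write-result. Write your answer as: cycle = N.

cycle = 16

cycle 1: I1 issues→FPMUL
cycle 2: I1 reads
cycle 7: I1 exec-done
cycle 8: I1 writes R2
cycle 9: I2 issues→FPMUL
cycle 10: I2 reads
cycle 15: I2 exec-done
cycle 16: I2 writes R6
cycle 17: I3 issues→FPMUL
cycle 18: I3 reads
cycle 23: I3 exec-done
cycle 24: I3 writes R5
cycle 25: I4 issues→FPMUL
cycle 26: I4 reads | I5 issues→ALU
cycle 27: I5 reads
cycle 28: I5 exec-done
cycle 29: I5 writes R3
cycle 30: I6 issues→ALU
cycle 31: I4 exec-done | I7 issues→FPADD
cycle 32: I4 writes R1 | I7 reads
cycle 33: I6 reads
cycle 34: I6 exec-done
cycle 35: I6 writes R4 | I7 exec-done
cycle 36: I7 writes R3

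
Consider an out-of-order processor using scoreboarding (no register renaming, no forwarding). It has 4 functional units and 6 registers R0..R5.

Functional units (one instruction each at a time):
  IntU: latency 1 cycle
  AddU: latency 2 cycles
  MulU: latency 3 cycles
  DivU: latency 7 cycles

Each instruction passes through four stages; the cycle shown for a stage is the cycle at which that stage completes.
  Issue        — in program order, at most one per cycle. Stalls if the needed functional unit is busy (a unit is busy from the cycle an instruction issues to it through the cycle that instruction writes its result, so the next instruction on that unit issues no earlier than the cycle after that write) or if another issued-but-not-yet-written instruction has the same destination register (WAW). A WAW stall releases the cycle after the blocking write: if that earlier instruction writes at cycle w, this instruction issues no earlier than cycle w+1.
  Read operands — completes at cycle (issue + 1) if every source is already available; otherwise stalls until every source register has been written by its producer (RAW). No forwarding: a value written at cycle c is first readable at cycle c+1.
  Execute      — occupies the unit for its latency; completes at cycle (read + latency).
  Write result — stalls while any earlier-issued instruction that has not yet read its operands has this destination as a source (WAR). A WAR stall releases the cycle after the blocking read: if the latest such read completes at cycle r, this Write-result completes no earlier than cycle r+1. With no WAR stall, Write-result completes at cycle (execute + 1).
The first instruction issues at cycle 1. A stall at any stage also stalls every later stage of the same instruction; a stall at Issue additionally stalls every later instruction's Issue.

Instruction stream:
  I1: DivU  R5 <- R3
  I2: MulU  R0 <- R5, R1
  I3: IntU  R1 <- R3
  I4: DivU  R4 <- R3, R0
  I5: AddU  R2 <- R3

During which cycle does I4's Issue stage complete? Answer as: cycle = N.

cycle = 11

  I1 | 1 | 2 | 9 | 10
  I2 | 2 | 11 | 14 | 15   RAW R5: wait I1 write@10
  I3 | 3 | 4 | 5 | 12   WAR R1: wait I2 read@11
  I4 | 11 | 16 | 23 | 24   struct: DivU busy until I1 writes@10 · RAW R0: wait I2 write@15
  I5 | 12 | 13 | 15 | 16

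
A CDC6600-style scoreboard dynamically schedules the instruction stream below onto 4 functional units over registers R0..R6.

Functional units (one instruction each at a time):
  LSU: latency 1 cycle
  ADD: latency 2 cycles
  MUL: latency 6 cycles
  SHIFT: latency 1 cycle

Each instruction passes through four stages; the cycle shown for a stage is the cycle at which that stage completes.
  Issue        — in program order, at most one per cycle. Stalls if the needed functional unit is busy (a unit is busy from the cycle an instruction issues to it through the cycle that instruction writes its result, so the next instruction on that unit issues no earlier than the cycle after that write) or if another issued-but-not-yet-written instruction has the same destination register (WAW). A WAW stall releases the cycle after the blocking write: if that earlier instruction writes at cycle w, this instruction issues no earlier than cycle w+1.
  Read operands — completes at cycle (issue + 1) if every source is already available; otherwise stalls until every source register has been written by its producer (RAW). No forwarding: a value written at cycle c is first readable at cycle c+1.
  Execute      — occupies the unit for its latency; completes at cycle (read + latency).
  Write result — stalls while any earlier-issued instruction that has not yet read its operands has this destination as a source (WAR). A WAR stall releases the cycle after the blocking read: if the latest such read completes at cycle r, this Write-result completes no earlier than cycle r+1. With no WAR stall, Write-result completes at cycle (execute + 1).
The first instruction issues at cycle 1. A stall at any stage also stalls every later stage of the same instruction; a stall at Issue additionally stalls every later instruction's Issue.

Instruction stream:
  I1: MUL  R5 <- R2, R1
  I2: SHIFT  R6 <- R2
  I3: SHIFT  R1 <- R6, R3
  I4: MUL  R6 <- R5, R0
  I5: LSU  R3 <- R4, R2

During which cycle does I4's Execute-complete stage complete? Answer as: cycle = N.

cycle = 17

1) issue 1, read 2, done 8, write 9
2) issue 2, read 3, done 4, write 5
3) issue 6, read 7, done 8, write 9  <struct: SHIFT busy until I2 writes@5>
4) issue 10, read 11, done 17, write 18  <struct: MUL busy until I1 writes@9>
5) issue 11, read 12, done 13, write 14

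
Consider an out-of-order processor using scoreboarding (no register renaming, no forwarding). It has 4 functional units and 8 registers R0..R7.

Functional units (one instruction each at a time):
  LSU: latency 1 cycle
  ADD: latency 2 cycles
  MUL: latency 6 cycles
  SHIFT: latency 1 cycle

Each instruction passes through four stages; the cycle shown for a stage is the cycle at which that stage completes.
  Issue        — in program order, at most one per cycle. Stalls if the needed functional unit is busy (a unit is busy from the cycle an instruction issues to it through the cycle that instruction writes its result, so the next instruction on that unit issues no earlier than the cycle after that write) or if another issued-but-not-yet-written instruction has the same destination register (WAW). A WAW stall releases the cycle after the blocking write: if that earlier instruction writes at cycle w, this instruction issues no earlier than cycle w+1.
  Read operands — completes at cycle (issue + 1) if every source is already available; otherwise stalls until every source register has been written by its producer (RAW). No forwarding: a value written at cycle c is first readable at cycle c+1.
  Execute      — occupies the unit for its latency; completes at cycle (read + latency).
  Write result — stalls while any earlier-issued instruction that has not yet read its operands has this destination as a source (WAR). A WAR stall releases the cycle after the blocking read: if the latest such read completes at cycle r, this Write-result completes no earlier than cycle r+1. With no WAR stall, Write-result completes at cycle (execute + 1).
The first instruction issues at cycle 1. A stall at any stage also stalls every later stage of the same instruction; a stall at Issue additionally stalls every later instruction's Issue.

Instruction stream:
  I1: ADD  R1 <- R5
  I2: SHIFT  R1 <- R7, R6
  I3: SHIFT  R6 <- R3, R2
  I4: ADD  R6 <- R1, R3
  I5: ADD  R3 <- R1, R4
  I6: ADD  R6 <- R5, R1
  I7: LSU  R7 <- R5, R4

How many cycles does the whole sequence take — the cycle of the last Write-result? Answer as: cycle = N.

I1 -> (1, 2, 4, 5)
I2 -> (6, 7, 8, 9)  // WAW R1: wait I1 write@5
I3 -> (10, 11, 12, 13)  // struct: SHIFT busy until I2 writes@9
I4 -> (14, 15, 17, 18)  // WAW R6: wait I3 write@13
I5 -> (19, 20, 22, 23)  // struct: ADD busy until I4 writes@18
I6 -> (24, 25, 27, 28)  // struct: ADD busy until I5 writes@23
I7 -> (25, 26, 27, 28)

cycle = 28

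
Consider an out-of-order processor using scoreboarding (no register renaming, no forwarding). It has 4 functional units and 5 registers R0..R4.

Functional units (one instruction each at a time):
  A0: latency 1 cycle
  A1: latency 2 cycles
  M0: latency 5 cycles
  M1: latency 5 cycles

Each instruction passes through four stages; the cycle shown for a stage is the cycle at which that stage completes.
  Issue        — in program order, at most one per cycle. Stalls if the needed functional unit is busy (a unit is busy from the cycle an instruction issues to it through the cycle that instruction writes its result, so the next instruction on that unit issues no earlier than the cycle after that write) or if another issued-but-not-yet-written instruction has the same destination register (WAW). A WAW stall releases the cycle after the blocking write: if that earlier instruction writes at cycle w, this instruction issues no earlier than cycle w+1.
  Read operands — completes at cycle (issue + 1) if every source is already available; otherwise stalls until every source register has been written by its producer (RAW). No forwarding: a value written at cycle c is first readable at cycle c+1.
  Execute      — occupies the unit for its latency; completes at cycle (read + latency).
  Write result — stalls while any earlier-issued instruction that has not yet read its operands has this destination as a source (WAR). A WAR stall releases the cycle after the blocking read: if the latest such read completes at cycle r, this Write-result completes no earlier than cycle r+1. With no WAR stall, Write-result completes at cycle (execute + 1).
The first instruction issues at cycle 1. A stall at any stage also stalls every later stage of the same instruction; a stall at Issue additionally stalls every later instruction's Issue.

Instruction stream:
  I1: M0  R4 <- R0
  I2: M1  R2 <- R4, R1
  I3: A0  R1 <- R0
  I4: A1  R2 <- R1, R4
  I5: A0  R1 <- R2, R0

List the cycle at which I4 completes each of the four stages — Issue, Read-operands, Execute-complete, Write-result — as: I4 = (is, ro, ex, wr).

I4 = (16, 17, 19, 20)

[1] I1 issues→M0
[2] I1 reads | I2 issues→M1
[3] I3 issues→A0
[4] I3 reads
[5] I3 exec-done
[7] I1 exec-done
[8] I1 writes R4
[9] I2 reads
[10] I3 writes R1
[14] I2 exec-done
[15] I2 writes R2
[16] I4 issues→A1
[17] I4 reads | I5 issues→A0
[19] I4 exec-done
[20] I4 writes R2
[21] I5 reads
[22] I5 exec-done
[23] I5 writes R1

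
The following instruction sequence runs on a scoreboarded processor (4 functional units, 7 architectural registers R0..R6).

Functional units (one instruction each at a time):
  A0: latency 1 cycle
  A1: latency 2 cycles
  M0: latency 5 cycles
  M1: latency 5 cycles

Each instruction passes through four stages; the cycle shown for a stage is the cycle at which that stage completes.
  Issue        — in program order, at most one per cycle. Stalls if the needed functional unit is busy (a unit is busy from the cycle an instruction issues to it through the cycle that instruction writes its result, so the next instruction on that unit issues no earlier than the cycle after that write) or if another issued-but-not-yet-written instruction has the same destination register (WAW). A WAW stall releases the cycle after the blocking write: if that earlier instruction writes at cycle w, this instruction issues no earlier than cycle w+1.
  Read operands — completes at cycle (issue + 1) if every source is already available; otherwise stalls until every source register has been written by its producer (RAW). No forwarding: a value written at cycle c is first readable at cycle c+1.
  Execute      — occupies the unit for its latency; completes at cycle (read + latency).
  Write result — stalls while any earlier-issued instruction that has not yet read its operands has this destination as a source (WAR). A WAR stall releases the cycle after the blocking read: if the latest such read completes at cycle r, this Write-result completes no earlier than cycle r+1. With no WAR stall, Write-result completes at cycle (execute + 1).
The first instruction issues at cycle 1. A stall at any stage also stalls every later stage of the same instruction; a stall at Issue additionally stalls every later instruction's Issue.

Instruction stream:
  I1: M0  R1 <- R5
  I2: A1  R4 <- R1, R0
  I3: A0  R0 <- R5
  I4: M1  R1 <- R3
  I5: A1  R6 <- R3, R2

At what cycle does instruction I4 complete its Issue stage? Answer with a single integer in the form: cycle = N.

cycle = 9

cycle 1: I1 issues→M0
cycle 2: I1 reads | I2 issues→A1
cycle 3: I3 issues→A0
cycle 4: I3 reads
cycle 5: I3 exec-done
cycle 7: I1 exec-done
cycle 8: I1 writes R1
cycle 9: I2 reads | I4 issues→M1
cycle 10: I3 writes R0 | I4 reads
cycle 11: I2 exec-done
cycle 12: I2 writes R4
cycle 13: I5 issues→A1
cycle 14: I5 reads
cycle 15: I4 exec-done
cycle 16: I4 writes R1 | I5 exec-done
cycle 17: I5 writes R6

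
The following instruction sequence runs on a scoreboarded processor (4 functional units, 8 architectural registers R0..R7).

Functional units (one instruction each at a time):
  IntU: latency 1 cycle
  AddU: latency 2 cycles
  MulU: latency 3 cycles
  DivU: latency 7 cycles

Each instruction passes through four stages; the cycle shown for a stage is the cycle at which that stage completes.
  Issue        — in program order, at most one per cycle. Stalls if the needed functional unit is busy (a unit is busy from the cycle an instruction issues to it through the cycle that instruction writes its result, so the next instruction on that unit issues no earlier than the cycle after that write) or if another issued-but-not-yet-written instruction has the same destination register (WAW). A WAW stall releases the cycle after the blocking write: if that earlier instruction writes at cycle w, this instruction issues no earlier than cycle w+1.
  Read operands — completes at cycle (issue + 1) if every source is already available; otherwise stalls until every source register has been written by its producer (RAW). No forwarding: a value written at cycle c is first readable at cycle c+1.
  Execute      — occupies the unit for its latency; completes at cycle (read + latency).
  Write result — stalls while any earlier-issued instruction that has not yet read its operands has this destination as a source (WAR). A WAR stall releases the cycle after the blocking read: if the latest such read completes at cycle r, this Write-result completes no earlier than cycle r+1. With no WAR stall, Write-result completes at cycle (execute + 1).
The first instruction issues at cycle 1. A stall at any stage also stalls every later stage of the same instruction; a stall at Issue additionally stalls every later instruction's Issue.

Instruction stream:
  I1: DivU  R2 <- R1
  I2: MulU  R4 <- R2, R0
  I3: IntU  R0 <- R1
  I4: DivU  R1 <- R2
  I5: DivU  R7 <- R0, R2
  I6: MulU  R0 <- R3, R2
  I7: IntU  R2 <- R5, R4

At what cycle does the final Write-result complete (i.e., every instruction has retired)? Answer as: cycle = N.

cycle = 30

I1 -> (1, 2, 9, 10)
I2 -> (2, 11, 14, 15)  // RAW R2: wait I1 write@10
I3 -> (3, 4, 5, 12)  // WAR R0: wait I2 read@11
I4 -> (11, 12, 19, 20)  // struct: DivU busy until I1 writes@10
I5 -> (21, 22, 29, 30)  // struct: DivU busy until I4 writes@20
I6 -> (22, 23, 26, 27)
I7 -> (23, 24, 25, 26)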